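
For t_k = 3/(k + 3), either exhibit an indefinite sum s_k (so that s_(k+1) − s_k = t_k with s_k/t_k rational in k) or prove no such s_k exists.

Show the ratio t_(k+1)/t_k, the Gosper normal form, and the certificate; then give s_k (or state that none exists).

Compute t_(k+1)/t_k: get (k + 3)/(k + 4).
A = k + 3, B = k + 4, C = 1.
Key eq: (k + 3)·f(k+1) = (k + 3)·f(k) + (1).
From deg A=1, deg B=1, deg C=0: d=0.
Put f(k) = c0: A·f(k+1) − B(k−1)·f(k) − C = -1; need -1 = 0 — inconsistent ⇒ no f, not summable.

none — t_k is not Gosper-summable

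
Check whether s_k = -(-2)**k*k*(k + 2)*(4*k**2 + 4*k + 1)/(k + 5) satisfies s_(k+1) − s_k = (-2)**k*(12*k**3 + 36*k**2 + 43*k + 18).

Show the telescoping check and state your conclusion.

Invalid: residual (-2)**k*(-36*k**4 - 300*k**3 - 681*k**2 - 702*k - 270)/(k**2 + 11*k + 30) ≠ 0.

s_(k+1) = 2*(-2)**k*(k + 1)*(k + 3)*(4*k + 4*(k + 1)**2 + 5)/(k + 6)
s_(k+1) − s_k = (-2)**k*(12*k**5 + 132*k**4 + 499*k**3 + 890*k**2 + 786*k + 270)/(k**2 + 11*k + 30)
(s_(k+1) − s_k) − t_k = (-2)**k*(-36*k**4 - 300*k**3 - 681*k**2 - 702*k - 270)/(k**2 + 11*k + 30)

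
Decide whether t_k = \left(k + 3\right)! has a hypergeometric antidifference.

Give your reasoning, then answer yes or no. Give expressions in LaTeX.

Compute t_(k+1)/t_k: get k + 4.
Normal form (A,B,C) = (k + 4, 1, 1).
Set up (k + 4)·f(k+1) − (1)·f(k) − (1) = 0.
Bound: deg f ≤ -1.
d = -1 < 0 ⇒ no nonzero polynomial f; not summable.

No — t_k has no hypergeometric antidifference.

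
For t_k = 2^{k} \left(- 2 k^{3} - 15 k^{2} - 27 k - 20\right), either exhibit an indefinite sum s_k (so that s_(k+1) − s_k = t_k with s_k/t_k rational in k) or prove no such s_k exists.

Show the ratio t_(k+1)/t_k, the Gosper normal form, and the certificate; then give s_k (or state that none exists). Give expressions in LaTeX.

r(k) = 2*(2*k**3 + 21*k**2 + 63*k + 64)/(2*k**3 + 15*k**2 + 27*k + 20) after simplifying.
Gosper form: A/B · C(k+1)/C(k) with A=2, B=1, C=k**3 + 15*k**2/2 + 27*k/2 + 10.
Set up (2)·f(k+1) − (1)·f(k) − (k**3 + 15*k**2/2 + 27*k/2 + 10) = 0.
Degrees (0,0,3) ⇒ d ≤ 3.
Solve for f: f(k) = (2*k**3 + 3*k**2 + 3*k + 4)/2 (degree 3 ≤ 3).
Then R = B(k−1)f/C = (2*k**3 + 3*k**2 + 3*k + 4)/(2*k**3 + 15*k**2 + 27*k + 20), so s_k = R(k)·t_k = 2**k*(-2*k**3 - 3*k**2 - 3*k - 4).
Check: Δs_k = 2**k*(-2*k**3 - 15*k**2 - 27*k - 20). ✓

s_k = 2^{k} \left(- 2 k^{3} - 3 k^{2} - 3 k - 4\right)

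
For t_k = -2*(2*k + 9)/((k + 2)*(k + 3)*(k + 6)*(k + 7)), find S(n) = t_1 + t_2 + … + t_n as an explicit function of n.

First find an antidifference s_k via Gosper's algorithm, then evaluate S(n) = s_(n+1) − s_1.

The ratio is (k + 2)*(k + 6)*(2*k + 11)/((k + 4)*(k + 8)*(2*k + 9)).
Gosper form: A/B · C(k+1)/C(k) with A=k + 2, B=k + 8, C=k**3 + 27*k**2/2 + 121*k/2 + 90.
Key eq: (k + 2)·f(k+1) = (k + 7)·f(k) + (k**3 + 27*k**2/2 + 121*k/2 + 90).
d = 5 from the (1,1,3) case.
Solving with deg f ≤ 5: f(k) = k*(k + 3)*(k + 4)*(k + 5)*(k + 8)/24.
R(k) = B(k−1)·f(k)/C(k) = k*(k + 3)*(k + 7)*(k + 8)/(12*(2*k + 9)); s_k = R·t_k = k*(-k - 8)/(6*(k**2 + 8*k + 12)).
Δs = 2*(-2*k - 9)/(k**4 + 18*k**3 + 113*k**2 + 288*k + 252), as required.
Telescope: S(n) = s_(n+1) − s_(1) = (-n**2 - 10*n - 9)/(6*(n**2 + 10*n + 21)) − (-1/14) = 2*n*(-n - 10)/(21*(n**2 + 10*n + 21)).

S(n) = 2*n*(-n - 10)/(21*(n**2 + 10*n + 21))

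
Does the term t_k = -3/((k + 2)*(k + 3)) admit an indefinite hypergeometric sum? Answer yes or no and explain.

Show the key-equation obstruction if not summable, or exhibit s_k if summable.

Yes. s_k = -3*k/(2*k + 4).

t_(k+1)/t_k = (k + 2)/(k + 4).
Normal form (A,B,C) = (k + 2, k + 4, 1).
Set up (k + 2)·f(k+1) − (k + 3)·f(k) − (1) = 0.
deg f ≤ 1 (via 1,1,0).
Match coefficients ⇒ f(k) = k/2.
Certificate R = B(k−1)f/C = k*(k + 3)/2 gives s_k = -3*k/(2*k + 4).
Check: Δs_k = -3/(k**2 + 5*k + 6). ✓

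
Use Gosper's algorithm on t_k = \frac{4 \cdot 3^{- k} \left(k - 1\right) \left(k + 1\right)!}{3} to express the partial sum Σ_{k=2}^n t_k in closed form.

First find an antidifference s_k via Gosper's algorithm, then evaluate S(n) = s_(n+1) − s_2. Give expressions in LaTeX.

t_(k+1)/t_k = k*(k + 2)/(3*(k - 1)).
So A=k/3 + 2/3 and B=1, with C=k - 1.
Need (k/3 + 2/3)·f(k+1) − (1)·f(k) = k - 1.
d = 0 from the (1,0,1) case.
Coefficient equations give f(k) = 3.
So s_k = (B(k−1)f/C)·t_k = (3/(k - 1))·t_k = 4*factorial(k + 1)/3**k.
Δs = 4*(k - 1)*factorial(k + 1)/(3*3**k), as required.
Σ_(k=2)^n t_k = s_(n+1) − s_(2) = (4*3**(-n - 1)*factorial(n + 2)) − (8/3), i.e. -8/3 + 4*factorial(n + 2)/(3*3**n).

S(n) = - \frac{8}{3} + \frac{4 \cdot 3^{- n} \left(n + 2\right)!}{3}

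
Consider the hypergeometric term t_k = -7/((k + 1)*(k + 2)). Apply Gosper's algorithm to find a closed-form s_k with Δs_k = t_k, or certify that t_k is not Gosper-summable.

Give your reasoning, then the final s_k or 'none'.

s_k = -7*k/(k + 1)

r(k) = (k + 1)/(k + 3) after simplifying.
Factor: A=k + 1; B=k + 3; C=1.
Solve (k + 1)·f(k+1) − (k + 2)·f(k) = 1.
Bound: deg f ≤ 1.
Solving with deg f ≤ 1: f(k) = k.
Certificate R = B(k−1)f/C = k*(k + 2) gives s_k = -7*k/(k + 1).
Verify: -7/(k**2 + 3*k + 2) matches t_k.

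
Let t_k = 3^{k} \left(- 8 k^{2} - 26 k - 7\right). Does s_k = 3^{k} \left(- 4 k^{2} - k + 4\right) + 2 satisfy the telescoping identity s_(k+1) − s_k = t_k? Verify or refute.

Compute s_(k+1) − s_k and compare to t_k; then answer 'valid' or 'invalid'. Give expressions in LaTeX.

s_(k+1) = 3**(k + 1)*(-k - 4*(k + 1)**2 + 3) + 2
s_(k+1) − s_k = 3**k*(-8*k**2 - 26*k - 7)
(s_(k+1) − s_k) − t_k = 0

valid; difference matches t_k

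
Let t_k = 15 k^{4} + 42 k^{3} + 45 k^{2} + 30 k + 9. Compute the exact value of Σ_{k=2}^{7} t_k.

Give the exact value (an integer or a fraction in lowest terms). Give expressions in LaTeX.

Compute t_(k+1)/t_k: get (5*k**4 + 34*k**3 + 87*k**2 + 102*k + 47)/(5*k**4 + 14*k**3 + 15*k**2 + 10*k + 3).
A = 1, B = 1, C = k**4 + 14*k**3/5 + 3*k**2 + 2*k + 3/5.
Solve (1)·f(k+1) − (1)·f(k) = k**4 + 14*k**3/5 + 3*k**2 + 2*k + 3/5.
Degrees (0,0,4) ⇒ d ≤ 5.
Coefficient equations give f(k) = k*(3*k**4 + 3*k**3 - k**2 + 3*k + 1)/15.
Then R = B(k−1)f/C = k*(3*k**4 + 3*k**3 - k**2 + 3*k + 1)/(3*(5*k**4 + 14*k**3 + 15*k**2 + 10*k + 3)), so s_k = R(k)·t_k = k*(3*k**4 + 3*k**3 - k**2 + 3*k + 1).
Δs = 15*k**4 + 42*k**3 + 45*k**2 + 30*k + 9, as required.
Telescoping: Σ = s_(8) − s_(2) = 110280 − (150) = 110130.

Σ = 110130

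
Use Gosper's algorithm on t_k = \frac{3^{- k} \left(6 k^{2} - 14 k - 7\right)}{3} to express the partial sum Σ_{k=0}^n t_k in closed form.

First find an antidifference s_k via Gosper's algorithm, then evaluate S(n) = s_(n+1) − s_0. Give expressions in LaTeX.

S(n) = \frac{3^{- n} \left(- 12 \cdot 3^{n} - 3 n^{2} - 2 n + 5\right)}{3}

The ratio is (6*k**2 - 2*k - 15)/(3*(6*k**2 - 14*k - 7)).
Take A(k)=1/3, B(k)=1, C(k)=k**2 - 7*k/3 - 7/6.
f must satisfy (1/3)·f(k+1) − (1)·f(k) = k**2 - 7*k/3 - 7/6.
Degrees (0,0,2) ⇒ d ≤ 2.
Solve for f: f(k) = -(k - 2)*(3*k + 2)/2 (degree 2 ≤ 2).
R(k) = B(k−1)·f(k)/C(k) = -3*(k - 2)*(3*k + 2)/(6*k**2 - 14*k - 7); s_k = R·t_k = (-3*k**2 + 4*k + 4)/3**k.
Δs = (6*k**2 - 14*k - 7)/(3*3**k), as required.
Telescope: S(n) = s_(n+1) − s_(0) = 3**(-n - 1)*(-3*n**2 - 2*n + 5) − (4) = (-12*3**n - 3*n**2 - 2*n + 5)/(3*3**n).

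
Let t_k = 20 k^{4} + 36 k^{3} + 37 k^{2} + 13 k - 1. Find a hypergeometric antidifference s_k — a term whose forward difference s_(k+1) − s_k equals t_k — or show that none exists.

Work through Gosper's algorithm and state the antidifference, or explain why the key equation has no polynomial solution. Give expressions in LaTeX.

r(k) = (20*k**4 + 116*k**3 + 265*k**2 + 275*k + 105)/(20*k**4 + 36*k**3 + 37*k**2 + 13*k - 1) after simplifying.
Take A(k)=1, B(k)=1, C(k)=k**4 + 9*k**3/5 + 37*k**2/20 + 13*k/20 - 1/20.
f must satisfy (1)·f(k+1) − (1)·f(k) = k**4 + 9*k**3/5 + 37*k**2/20 + 13*k/20 - 1/20.
deg f ≤ 5 (via 0,0,4).
Solve for f: f(k) = k*(4*k**4 - k**3 + k**2 - 3*k - 2)/20 (degree 5 ≤ 5).
Get s_k = R·t_k = k*(4*k**4 - k**3 + k**2 - 3*k - 2) with R(k) = B(k−1)f(k)/C(k) = k*(4*k**4 - k**3 + k**2 - 3*k - 2)/(20*k**4 + 36*k**3 + 37*k**2 + 13*k - 1).
Δs = 20*k**4 + 36*k**3 + 37*k**2 + 13*k - 1, as required.

s_k = k \left(4 k^{4} - k^{3} + k^{2} - 3 k - 2\right)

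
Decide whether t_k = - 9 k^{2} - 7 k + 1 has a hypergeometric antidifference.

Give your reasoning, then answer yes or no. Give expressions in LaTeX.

Yes. s_k = k \left(- 3 k^{2} + k + 3\right).

Compute t_(k+1)/t_k: get (9*k**2 + 25*k + 15)/(9*k**2 + 7*k - 1).
Gosper form: A/B · C(k+1)/C(k) with A=1, B=1, C=k**2 + 7*k/9 - 1/9.
Set up (1)·f(k+1) − (1)·f(k) − (k**2 + 7*k/9 - 1/9) = 0.
Bound: deg f ≤ 3.
Solve for f: f(k) = k*(3*k**2 - k - 3)/9 (degree 3 ≤ 3).
Get s_k = R·t_k = k*(-3*k**2 + k + 3) with R(k) = B(k−1)f(k)/C(k) = k*(3*k**2 - k - 3)/(9*k**2 + 7*k - 1).
Δs = -9*k**2 - 7*k + 1, as required.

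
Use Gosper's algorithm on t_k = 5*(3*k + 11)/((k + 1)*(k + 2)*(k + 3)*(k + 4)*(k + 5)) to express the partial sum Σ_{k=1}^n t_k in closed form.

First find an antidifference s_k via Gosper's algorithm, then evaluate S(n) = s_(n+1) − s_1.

S(n) = n*(n**2 + 10*n + 31)/(6*(n**3 + 10*n**2 + 31*n + 30))

The ratio is (k + 1)*(3*k + 14)/((k + 6)*(3*k + 11)).
So A=k + 1 and B=k + 6, with C=k + 11/3.
f must satisfy (k + 1)·f(k+1) − (k + 5)·f(k) = k + 11/3.
deg f ≤ 4 (via 1,1,1).
Match coefficients ⇒ f(k) = k*(k + 3)*(k**2 + 7*k + 14)/24.
So s_k = (B(k−1)f/C)·t_k = (k*(k + 3)*(k + 5)*(k**2 + 7*k + 14)/(8*(3*k + 11)))·t_k = 5*k*(k**2 + 7*k + 14)/(8*(k**3 + 7*k**2 + 14*k + 8)).
Δs = 5*(3*k + 11)/(k**5 + 15*k**4 + 85*k**3 + 225*k**2 + 274*k + 120), as required.
Evaluate: s_(n+1) = 5*(n**3 + 10*n**2 + 31*n + 22)/(8*(n**3 + 10*n**2 + 31*n + 30)); subtract s_(1) = 11/24 ⇒ S(n) = n*(n**2 + 10*n + 31)/(6*(n**3 + 10*n**2 + 31*n + 30)).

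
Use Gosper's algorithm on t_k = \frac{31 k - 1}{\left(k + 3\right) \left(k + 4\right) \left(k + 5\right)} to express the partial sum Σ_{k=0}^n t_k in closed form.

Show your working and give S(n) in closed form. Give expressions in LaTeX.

S(n) = \frac{23 n^{2} + 21 n - 2}{6 \left(n^{2} + 9 n + 20\right)}

t_(k+1)/t_k = (k + 3)*(31*k + 30)/((k + 6)*(31*k - 1)).
Normal form (A,B,C) = (k + 3, k + 6, k - 1/31).
Key eq: (k + 3)·f(k+1) = (k + 5)·f(k) + (k - 1/31).
d = 2 from the (1,1,1) case.
Coefficient equations give f(k) = k*(23*k - 25)/186.
Then R = B(k−1)f/C = k*(k + 5)*(23*k - 25)/(6*(31*k - 1)), so s_k = R(k)·t_k = k*(23*k - 25)/(6*(k + 3)*(k + 4)).
Check: Δs_k = (31*k - 1)/(k**3 + 12*k**2 + 47*k + 60). ✓
s_(n+1) = (23*n**2 + 21*n - 2)/(6*(n**2 + 9*n + 20)) and s_(0) = 0, so S(n) = (23*n**2 + 21*n - 2)/(6*(n**2 + 9*n + 20)).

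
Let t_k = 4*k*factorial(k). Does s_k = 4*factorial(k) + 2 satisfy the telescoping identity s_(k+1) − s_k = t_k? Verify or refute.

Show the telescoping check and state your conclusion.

s_(k+1) = 4*factorial(k + 1) + 2
s_(k+1) − s_k = 4*k*factorial(k)
(s_(k+1) − s_k) − t_k = 0

Valid: the claim telescopes to t_k.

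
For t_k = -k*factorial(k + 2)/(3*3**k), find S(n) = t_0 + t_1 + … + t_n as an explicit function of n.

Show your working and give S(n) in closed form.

Ratio r(k) = (k + 1)*(k + 3)/(3*k).
So A=k/3 + 1 and B=1, with C=k.
Solve (k/3 + 1)·f(k+1) − (1)·f(k) = k.
deg f ≤ 0 (via 1,0,1).
A polynomial solution: f(k) = 3.
R(k) = B(k−1)·f(k)/C(k) = 3/k; s_k = R·t_k = -factorial(k + 2)/3**k.
Check: Δs_k = -k*factorial(k + 2)/(3*3**k). ✓
Evaluate: s_(n+1) = -3**(-n - 1)*factorial(n + 3); subtract s_(0) = -2 ⇒ S(n) = 2 - factorial(n + 3)/(3*3**n).

S(n) = 2 - factorial(n + 3)/(3*3**n)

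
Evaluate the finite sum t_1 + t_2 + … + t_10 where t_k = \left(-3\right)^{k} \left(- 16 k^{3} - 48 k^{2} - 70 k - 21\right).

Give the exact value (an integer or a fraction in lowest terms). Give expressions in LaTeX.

Σ = -1014697992

Step 1: r(k) = 3*(-16*k**3 - 96*k**2 - 214*k - 155)/(16*k**3 + 48*k**2 + 70*k + 21).
Gosper form: A/B · C(k+1)/C(k) with A=-3, B=1, C=k**3 + 3*k**2 + 35*k/8 + 21/16.
Key eq: (-3)·f(k+1) = (1)·f(k) + (k**3 + 3*k**2 + 35*k/8 + 21/16).
Bound: deg f ≤ 3.
Match coefficients ⇒ f(k) = -(4*k**3 + 3*k**2 + 4*k - 3)/16.
Certificate R = B(k−1)f/C = -(4*k**3 + 3*k**2 + 4*k - 3)/(16*k**3 + 48*k**2 + 70*k + 21) gives s_k = (-3)**k*(4*k**3 + 3*k**2 + 4*k - 3).
s_(k+1) − s_k = (-3)**k*(-16*k**3 - 48*k**2 - 70*k - 21) = t_k.
Telescoping: Σ = s_(11) − s_(1) = -1014698016 − (-24) = -1014697992.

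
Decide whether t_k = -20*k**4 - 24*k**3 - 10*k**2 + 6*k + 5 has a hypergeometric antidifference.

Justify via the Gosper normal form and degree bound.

Yes. s_k = k*(-4*k**4 + 4*k**3 + 2*k**2 + 2*k + 1).

Step 1: r(k) = (20*k**4 + 104*k**3 + 202*k**2 + 166*k + 43)/(20*k**4 + 24*k**3 + 10*k**2 - 6*k - 5).
So A=1 and B=1, with C=k**4 + 6*k**3/5 + k**2/2 - 3*k/10 - 1/4.
Need (1)·f(k+1) − (1)·f(k) = k**4 + 6*k**3/5 + k**2/2 - 3*k/10 - 1/4.
From deg A=0, deg B=0, deg C=4: d=5.
Solve for f: f(k) = k*(4*k**4 - 4*k**3 - 2*k**2 - 2*k - 1)/20 (degree 5 ≤ 5).
Certificate R = B(k−1)f/C = k*(4*k**4 - 4*k**3 - 2*k**2 - 2*k - 1)/(20*k**4 + 24*k**3 + 10*k**2 - 6*k - 5) gives s_k = k*(-4*k**4 + 4*k**3 + 2*k**2 + 2*k + 1).
Verify: -20*k**4 - 24*k**3 - 10*k**2 + 6*k + 5 matches t_k.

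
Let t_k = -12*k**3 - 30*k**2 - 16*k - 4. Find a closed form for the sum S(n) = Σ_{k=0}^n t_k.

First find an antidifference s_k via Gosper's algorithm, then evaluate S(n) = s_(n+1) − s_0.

S(n) = -3*n**4 - 16*n**3 - 26*n**2 - 17*n - 4

Compute t_(k+1)/t_k: get (6*k**3 + 33*k**2 + 56*k + 31)/(6*k**3 + 15*k**2 + 8*k + 2).
So A=1 and B=1, with C=k**3 + 5*k**2/2 + 4*k/3 + 1/3.
Key eq: (1)·f(k+1) = (1)·f(k) + (k**3 + 5*k**2/2 + 4*k/3 + 1/3).
Bound: deg f ≤ 4.
Match coefficients ⇒ f(k) = k*(3*k**3 + 4*k**2 - 4*k + 1)/12.
Certificate R = B(k−1)f/C = k*(3*k**3 + 4*k**2 - 4*k + 1)/(2*(6*k**3 + 15*k**2 + 8*k + 2)) gives s_k = k*(-3*k**3 - 4*k**2 + 4*k - 1).
Verify: -12*k**3 - 30*k**2 - 16*k - 4 matches t_k.
s_(n+1) = -3*n**4 - 16*n**3 - 26*n**2 - 17*n - 4 and s_(0) = 0, so S(n) = -3*n**4 - 16*n**3 - 26*n**2 - 17*n - 4.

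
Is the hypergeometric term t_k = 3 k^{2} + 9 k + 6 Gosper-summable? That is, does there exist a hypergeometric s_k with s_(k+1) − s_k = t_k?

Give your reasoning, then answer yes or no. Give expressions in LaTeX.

Yes. s_k = k \left(k^{2} + 3 k + 2\right).

Compute t_(k+1)/t_k: get (k + 3)/(k + 1).
Normal form (A,B,C) = (1, 1, k**2 + 3*k + 2).
Key eq: (1)·f(k+1) = (1)·f(k) + (k**2 + 3*k + 2).
d = 3 from the (0,0,2) case.
Coefficient equations give f(k) = k*(k + 1)*(k + 2)/3.
So s_k = (B(k−1)f/C)·t_k = (k/3)·t_k = k*(k**2 + 3*k + 2).
Check: Δs_k = 3*k**2 + 9*k + 6. ✓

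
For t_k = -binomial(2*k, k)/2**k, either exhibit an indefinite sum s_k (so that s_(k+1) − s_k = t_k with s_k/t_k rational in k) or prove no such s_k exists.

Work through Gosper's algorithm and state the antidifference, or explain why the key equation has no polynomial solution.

t_(k+1)/t_k = (2*k + 1)/(k + 1).
A = 2*k + 1, B = k + 1, C = 1.
Set up (2*k + 1)·f(k+1) − (k)·f(k) − (1) = 0.
Degrees (1,1,0) ⇒ d ≤ -1.
Bound -1 < 0, so the key equation has no polynomial solution.

no hypergeometric antidifference exists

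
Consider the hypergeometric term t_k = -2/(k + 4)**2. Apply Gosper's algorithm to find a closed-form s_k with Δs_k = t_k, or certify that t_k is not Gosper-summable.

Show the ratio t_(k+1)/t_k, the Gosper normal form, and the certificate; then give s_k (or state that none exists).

The ratio is (k + 4)**2/(k + 5)**2.
A = k**2 + 8*k + 16, B = k**2 + 10*k + 25, C = 1.
f must satisfy (k**2 + 8*k + 16)·f(k+1) − (k**2 + 8*k + 16)·f(k) = 1.
deg f ≤ 0 (via 2,2,0).
f = c0 ⇒ A·f(k+1) − B(k−1)·f(k) − C = -1. The system {-1 = 0} is inconsistent; no antidifference.

not Gosper-summable; s_k does not exist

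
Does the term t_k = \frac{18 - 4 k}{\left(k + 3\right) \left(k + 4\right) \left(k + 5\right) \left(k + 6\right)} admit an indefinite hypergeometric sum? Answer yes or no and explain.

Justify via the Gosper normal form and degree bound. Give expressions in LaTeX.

Yes. s_k = \frac{k \left(k^{2} + 12 k + 77\right)}{15 \left(k + 3\right) \left(k + 4\right) \left(k + 5\right)}.

t_(k+1)/t_k = (k + 3)*(2*k - 7)/((k + 7)*(2*k - 9)).
Factor: A=k + 3; B=k + 7; C=k - 9/2.
Key eq: (k + 3)·f(k+1) = (k + 6)·f(k) + (k - 9/2).
d = 3 from the (1,1,1) case.
Solve for f: f(k) = -k*(k**2 + 12*k + 77)/60 (degree 3 ≤ 3).
R(k) = B(k−1)·f(k)/C(k) = -k*(k + 6)*(k**2 + 12*k + 77)/(30*(2*k - 9)); s_k = R·t_k = k*(k**2 + 12*k + 77)/(15*(k + 3)*(k + 4)*(k + 5)).
Δs = 2*(9 - 2*k)/(k**4 + 18*k**3 + 119*k**2 + 342*k + 360), as required.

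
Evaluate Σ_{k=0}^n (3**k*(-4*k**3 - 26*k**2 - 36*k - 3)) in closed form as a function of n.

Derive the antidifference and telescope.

r(k) = 3*(4*k**3 + 38*k**2 + 100*k + 69)/(4*k**3 + 26*k**2 + 36*k + 3) after simplifying.
Factor: A=3; B=1; C=k**3 + 13*k**2/2 + 9*k + 3/4.
Set up (3)·f(k+1) − (1)·f(k) − (k**3 + 13*k**2/2 + 9*k + 3/4) = 0.
d = 3 from the (0,0,3) case.
A polynomial solution: f(k) = (k - 1)*(2*k**2 + 6*k + 3)/4.
So s_k = (B(k−1)f/C)·t_k = ((k - 1)*(2*k**2 + 6*k + 3)/(4*k**3 + 26*k**2 + 36*k + 3))·t_k = 3**k*(-2*k**3 - 4*k**2 + 3*k + 3).
Δs = 3**k*(-4*k**3 - 26*k**2 - 36*k - 3), as required.
Σ_(k=0)^n t_k = s_(n+1) − s_(0) = (3**(n + 1)*n*(-2*n**2 - 10*n - 11)) − (3), i.e. -6*3**n*n**3 - 30*3**n*n**2 - 33*3**n*n - 3.

S(n) = -6*3**n*n**3 - 30*3**n*n**2 - 33*3**n*n - 3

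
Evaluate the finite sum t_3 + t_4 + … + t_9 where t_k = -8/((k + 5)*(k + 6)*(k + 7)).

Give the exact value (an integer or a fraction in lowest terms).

Compute t_(k+1)/t_k: get (k + 5)/(k + 8).
Normal form (A,B,C) = (k + 5, k + 8, 1).
Key eq: (k + 5)·f(k+1) = (k + 7)·f(k) + (1).
deg f ≤ 2 (via 1,1,0).
Solving with deg f ≤ 2: f(k) = k*(k + 11)/60.
Certificate R = B(k−1)f/C = k*(k + 7)*(k + 11)/60 gives s_k = 2*k*(-k - 11)/(15*(k + 5)*(k + 6)).
Δs = -8/(k**3 + 18*k**2 + 107*k + 210), as required.
Evaluate s at k=10 and k=3: -7/60 and -7/90; difference -7/180.

Σ = -7/180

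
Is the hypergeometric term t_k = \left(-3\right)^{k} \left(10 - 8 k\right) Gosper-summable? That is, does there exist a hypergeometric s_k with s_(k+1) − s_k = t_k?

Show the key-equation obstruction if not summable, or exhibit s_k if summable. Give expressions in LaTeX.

Step 1: r(k) = 3*(1 - 4*k)/(4*k - 5).
Take A(k)=-3, B(k)=1, C(k)=k - 5/4.
f must satisfy (-3)·f(k+1) − (1)·f(k) = k - 5/4.
Degrees (0,0,1) ⇒ d ≤ 1.
Solving with deg f ≤ 1: f(k) = -(k - 2)/4.
So s_k = (B(k−1)f/C)·t_k = (-(k - 2)/(4*k - 5))·t_k = 2*(-3)**k*(k - 2).
Δs = (-3)**k*(10 - 8*k), as required.

Yes. s_k = 2 \left(-3\right)^{k} \left(k - 2\right).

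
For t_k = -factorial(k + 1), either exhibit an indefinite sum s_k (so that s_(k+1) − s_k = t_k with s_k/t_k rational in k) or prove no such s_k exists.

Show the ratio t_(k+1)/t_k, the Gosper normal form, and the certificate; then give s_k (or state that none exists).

The ratio is k + 2.
Factor: A=k + 2; B=1; C=1.
f must satisfy (k + 2)·f(k+1) − (1)·f(k) = 1.
Degrees (1,0,0) ⇒ d ≤ -1.
deg f ≤ -1 is impossible — no certificate.

not Gosper-summable; s_k does not exist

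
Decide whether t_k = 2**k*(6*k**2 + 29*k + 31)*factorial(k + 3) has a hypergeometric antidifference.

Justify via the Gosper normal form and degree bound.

Yes. s_k = 2**k*(3*k + 1)*factorial(k + 3).

Ratio r(k) = 2*(6*k**3 + 65*k**2 + 230*k + 264)/(6*k**2 + 29*k + 31).
Take A(k)=2*k + 8, B(k)=1, C(k)=k**2 + 29*k/6 + 31/6.
Set up (2*k + 8)·f(k+1) − (1)·f(k) − (k**2 + 29*k/6 + 31/6) = 0.
deg f ≤ 1 (via 1,0,2).
Solving with deg f ≤ 1: f(k) = (3*k + 1)/6.
R(k) = B(k−1)·f(k)/C(k) = (3*k + 1)/(6*k**2 + 29*k + 31); s_k = R·t_k = 2**k*(3*k + 1)*factorial(k + 3).
s_(k+1) − s_k = 2**k*(6*k**2 + 29*k + 31)*factorial(k + 3) = t_k.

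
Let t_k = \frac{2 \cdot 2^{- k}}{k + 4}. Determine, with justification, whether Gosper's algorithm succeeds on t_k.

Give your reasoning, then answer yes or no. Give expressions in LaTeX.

No — t_k has no hypergeometric antidifference.

The ratio is (k + 4)/(2*(k + 5)).
So A=k/2 + 2 and B=k + 5, with C=1.
Key eq: (k/2 + 2)·f(k+1) = (k + 4)·f(k) + (1).
From deg A=1, deg B=1, deg C=0: d=-1.
Negative degree bound (-1): no f exists, t_k not Gosper-summable.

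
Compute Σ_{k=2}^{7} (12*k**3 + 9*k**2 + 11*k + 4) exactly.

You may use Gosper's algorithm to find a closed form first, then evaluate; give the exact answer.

Compute t_(k+1)/t_k: get (12*k**3 + 45*k**2 + 65*k + 36)/(12*k**3 + 9*k**2 + 11*k + 4).
Gosper form: A/B · C(k+1)/C(k) with A=1, B=1, C=k**3 + 3*k**2/4 + 11*k/12 + 1/3.
Need (1)·f(k+1) − (1)·f(k) = k**3 + 3*k**2/4 + 11*k/12 + 1/3.
From deg A=0, deg B=0, deg C=3: d=4.
Match coefficients ⇒ f(k) = k**2*(3*k**2 - 3*k + 4)/12.
Certificate R = B(k−1)f/C = k**2*(3*k**2 - 3*k + 4)/(12*k**3 + 9*k**2 + 11*k + 4) gives s_k = k**2*(3*k**2 - 3*k + 4).
Δs = 12*k**3 + 9*k**2 + 11*k + 4, as required.
Sum = s_(8) − s_(2); s_(8) = 11008, s_(2) = 40 ⇒ 10968.

Σ = 10968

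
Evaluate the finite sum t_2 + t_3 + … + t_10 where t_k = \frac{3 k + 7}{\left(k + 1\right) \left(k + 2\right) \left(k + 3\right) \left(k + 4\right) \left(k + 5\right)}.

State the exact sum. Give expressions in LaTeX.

Σ = 3/280

Ratio r(k) = (k + 1)*(3*k + 10)/((k + 6)*(3*k + 7)).
Gosper form: A/B · C(k+1)/C(k) with A=k + 1, B=k + 6, C=k + 7/3.
Key eq: (k + 1)·f(k+1) = (k + 5)·f(k) + (k + 7/3).
From deg A=1, deg B=1, deg C=1: d=4.
Coefficient equations give f(k) = k*(k + 2)*(k**2 + 8*k + 19)/36.
R(k) = B(k−1)·f(k)/C(k) = k*(k + 2)*(k + 5)*(k**2 + 8*k + 19)/(12*(3*k + 7)); s_k = R·t_k = k*(k**2 + 8*k + 19)/(12*(k**3 + 8*k**2 + 19*k + 12)).
Check: Δs_k = (3*k + 7)/(k**5 + 15*k**4 + 85*k**3 + 225*k**2 + 274*k + 120). ✓
Σ_(k=2)^(10) t_k = s_(11) − s_(2) = 209/2520 − (13/180) = 3/280.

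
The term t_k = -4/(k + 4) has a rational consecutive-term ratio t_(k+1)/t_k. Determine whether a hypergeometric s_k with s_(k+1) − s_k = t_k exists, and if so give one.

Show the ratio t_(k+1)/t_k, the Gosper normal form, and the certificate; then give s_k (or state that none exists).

not Gosper-summable; s_k does not exist

The ratio is (k + 4)/(k + 5).
A = k + 4, B = k + 5, C = 1.
Set up (k + 4)·f(k+1) − (k + 4)·f(k) − (1) = 0.
From deg A=1, deg B=1, deg C=0: d=0.
Put f(k) = c0: A·f(k+1) − B(k−1)·f(k) − C = -1; need -1 = 0 — inconsistent ⇒ no f, not summable.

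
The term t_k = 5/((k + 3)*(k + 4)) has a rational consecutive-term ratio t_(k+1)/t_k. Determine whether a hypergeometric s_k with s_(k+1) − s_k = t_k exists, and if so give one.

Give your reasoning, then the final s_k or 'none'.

t_(k+1)/t_k = (k + 3)/(k + 5).
A = k + 3, B = k + 5, C = 1.
Solve (k + 3)·f(k+1) − (k + 4)·f(k) = 1.
From deg A=1, deg B=1, deg C=0: d=1.
Match coefficients ⇒ f(k) = k/3.
So s_k = (B(k−1)f/C)·t_k = (k*(k + 4)/3)·t_k = 5*k/(3*(k + 3)).
Check: Δs_k = 5/(k**2 + 7*k + 12). ✓

s_k = 5*k/(3*(k + 3))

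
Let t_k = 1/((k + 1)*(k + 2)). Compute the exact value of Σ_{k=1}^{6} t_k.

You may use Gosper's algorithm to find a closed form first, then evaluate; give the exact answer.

Σ = 3/8

Step 1: r(k) = (k + 1)/(k + 3).
Gosper form: A/B · C(k+1)/C(k) with A=k + 1, B=k + 3, C=1.
Key eq: (k + 1)·f(k+1) = (k + 2)·f(k) + (1).
Bound: deg f ≤ 1.
Match coefficients ⇒ f(k) = k.
So s_k = (B(k−1)f/C)·t_k = (k*(k + 2))·t_k = k/(k + 1).
Δs = 1/(k**2 + 3*k + 2), as required.
Sum = s_(7) − s_(1); s_(7) = 7/8, s_(1) = 1/2 ⇒ 3/8.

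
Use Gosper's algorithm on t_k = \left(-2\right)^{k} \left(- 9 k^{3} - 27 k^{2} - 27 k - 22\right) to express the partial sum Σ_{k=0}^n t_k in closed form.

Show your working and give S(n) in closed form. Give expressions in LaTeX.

Compute t_(k+1)/t_k: get 2*(-9*k**3 - 54*k**2 - 108*k - 85)/(9*k**3 + 27*k**2 + 27*k + 22).
A = -2, B = 1, C = k**3 + 3*k**2 + 3*k + 22/9.
f must satisfy (-2)·f(k+1) − (1)·f(k) = k**3 + 3*k**2 + 3*k + 22/9.
d = 3 from the (0,0,3) case.
A polynomial solution: f(k) = -(3*k**3 + 3*k**2 - k + 4)/9.
Certificate R = B(k−1)f/C = -(3*k**3 + 3*k**2 - k + 4)/(9*k**3 + 27*k**2 + 27*k + 22) gives s_k = (-2)**k*(3*k**3 + 3*k**2 - k + 4).
Δs = (-2)**k*(-9*k**3 - 27*k**2 - 27*k - 22), as required.
Evaluate: s_(n+1) = (-2)**(n + 1)*(3*n**3 + 12*n**2 + 14*n + 9); subtract s_(0) = 4 ⇒ S(n) = -6*(-2)**n*n**3 - 24*(-2)**n*n**2 - 28*(-2)**n*n - 18*(-2)**n - 4.

S(n) = - 6 \left(-2\right)^{n} n^{3} - 24 \left(-2\right)^{n} n^{2} - 28 \left(-2\right)^{n} n - 18 \left(-2\right)^{n} - 4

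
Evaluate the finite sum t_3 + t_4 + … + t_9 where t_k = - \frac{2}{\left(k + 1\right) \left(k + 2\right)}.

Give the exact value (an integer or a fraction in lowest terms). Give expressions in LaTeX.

Compute t_(k+1)/t_k: get (k + 1)/(k + 3).
So A=k + 1 and B=k + 3, with C=1.
Key eq: (k + 1)·f(k+1) = (k + 2)·f(k) + (1).
d = 1 from the (1,1,0) case.
Solving with deg f ≤ 1: f(k) = k.
R(k) = B(k−1)·f(k)/C(k) = k*(k + 2); s_k = R·t_k = -2*k/(k + 1).
Check: Δs_k = -2/(k**2 + 3*k + 2). ✓
Evaluate s at k=10 and k=3: -20/11 and -3/2; difference -7/22.

Σ = -7/22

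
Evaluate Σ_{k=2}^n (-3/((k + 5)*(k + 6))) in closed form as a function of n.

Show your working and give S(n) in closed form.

S(n) = 3*(1 - n)/(7*(n + 6))

r(k) = (k + 5)/(k + 7) after simplifying.
Normal form (A,B,C) = (k + 5, k + 7, 1).
Need (k + 5)·f(k+1) − (k + 6)·f(k) = 1.
From deg A=1, deg B=1, deg C=0: d=1.
Solve for f: f(k) = k/5 (degree 1 ≤ 1).
R(k) = B(k−1)·f(k)/C(k) = k*(k + 6)/5; s_k = R·t_k = -3*k/(5*k + 25).
s_(k+1) − s_k = -3/(k**2 + 11*k + 30) = t_k.
Σ_(k=2)^n t_k = s_(n+1) − s_(2) = (3*(-n - 1)/(5*(n + 6))) − (-6/35), i.e. 3*(1 - n)/(7*(n + 6)).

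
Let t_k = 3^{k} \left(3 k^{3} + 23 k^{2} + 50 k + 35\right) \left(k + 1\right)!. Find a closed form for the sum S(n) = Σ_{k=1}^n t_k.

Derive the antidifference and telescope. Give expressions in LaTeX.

S(n) = 3 \cdot 3^{n} n^{4} n! + 27 \cdot 3^{n} n^{3} n! + 78 \cdot 3^{n} n^{2} n! + 90 \cdot 3^{n} n n! + 36 \cdot 3^{n} n! - 36

r(k) = 3*(3*k**4 + 38*k**3 + 169*k**2 + 321*k + 222)/(3*k**3 + 23*k**2 + 50*k + 35) after simplifying.
Factor: A=3*k + 6; B=1; C=k**3 + 23*k**2/3 + 50*k/3 + 35/3.
Set up (3*k + 6)·f(k+1) − (1)·f(k) − (k**3 + 23*k**2/3 + 50*k/3 + 35/3) = 0.
Bound: deg f ≤ 2.
Match coefficients ⇒ f(k) = (k**2 + 4*k + 1)/3.
R(k) = B(k−1)·f(k)/C(k) = (k**2 + 4*k + 1)/(3*k**3 + 23*k**2 + 50*k + 35); s_k = R·t_k = 3**k*(k**2 + 4*k + 1)*factorial(k + 1).
Check: Δs_k = 3**k*(3*k**3 + 23*k**2 + 50*k + 35)*factorial(k + 1). ✓
Σ_(k=1)^n t_k = s_(n+1) − s_(1) = (3**(n + 1)*(n**2 + 6*n + 6)*factorial(n + 2)) − (36), i.e. 3*3**n*n**4*factorial(n) + 27*3**n*n**3*factorial(n) + 78*3**n*n**2*factorial(n) + 90*3**n*n*factorial(n) + 36*3**n*factorial(n) - 36.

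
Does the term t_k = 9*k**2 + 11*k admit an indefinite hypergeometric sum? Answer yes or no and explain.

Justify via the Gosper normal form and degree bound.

Yes. s_k = k*(3*k**2 + k - 4).

t_(k+1)/t_k = (9*k**2 + 29*k + 20)/(k*(9*k + 11)).
Gosper form: A/B · C(k+1)/C(k) with A=1, B=1, C=k**2 + 11*k/9.
Solve (1)·f(k+1) − (1)·f(k) = k**2 + 11*k/9.
Bound: deg f ≤ 3.
Coefficient equations give f(k) = k*(k - 1)*(3*k + 4)/9.
So s_k = (B(k−1)f/C)·t_k = ((k - 1)*(3*k + 4)/(9*k + 11))·t_k = k*(3*k**2 + k - 4).
s_(k+1) − s_k = k*(9*k + 11) = t_k.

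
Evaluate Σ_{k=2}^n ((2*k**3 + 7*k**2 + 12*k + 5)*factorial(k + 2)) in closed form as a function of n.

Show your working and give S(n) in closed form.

Step 1: r(k) = (2*k**4 + 19*k**3 + 71*k**2 + 122*k + 78)/(2*k**3 + 7*k**2 + 12*k + 5).
A = k + 3, B = 1, C = k**3 + 7*k**2/2 + 6*k + 5/2.
Solve (k + 3)·f(k+1) − (1)·f(k) = k**3 + 7*k**2/2 + 6*k + 5/2.
Degrees (1,0,3) ⇒ d ≤ 2.
A polynomial solution: f(k) = (2*k**2 - k + 1)/2.
Certificate R = B(k−1)f/C = (2*k**2 - k + 1)/(2*k**3 + 7*k**2 + 12*k + 5) gives s_k = (2*k**2 - k + 1)*factorial(k + 2).
Δs = (2*k**3 + 7*k**2 + 12*k + 5)*factorial(k + 2), as required.
Telescope: S(n) = s_(n+1) − s_(2) = (2*n**2 + 3*n + 2)*factorial(n + 3) − (168) = 2*n**2*factorial(n + 3) + 3*n*factorial(n + 3) + 2*factorial(n + 3) - 168.

S(n) = 2*n**2*factorial(n + 3) + 3*n*factorial(n + 3) + 2*factorial(n + 3) - 168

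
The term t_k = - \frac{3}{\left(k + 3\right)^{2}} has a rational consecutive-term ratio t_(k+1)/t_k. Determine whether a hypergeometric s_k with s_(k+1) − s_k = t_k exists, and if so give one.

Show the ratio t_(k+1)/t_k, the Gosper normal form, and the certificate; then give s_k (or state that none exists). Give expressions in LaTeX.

not Gosper-summable; s_k does not exist

The ratio is (k + 3)**2/(k + 4)**2.
Gosper form: A/B · C(k+1)/C(k) with A=k**2 + 6*k + 9, B=k**2 + 8*k + 16, C=1.
f must satisfy (k**2 + 6*k + 9)·f(k+1) − (k**2 + 6*k + 9)·f(k) = 1.
Degrees (2,2,0) ⇒ d ≤ 0.
Generic f = c0 gives residual -1; -1 = 0 cannot hold, so t_k is not Gosper-summable.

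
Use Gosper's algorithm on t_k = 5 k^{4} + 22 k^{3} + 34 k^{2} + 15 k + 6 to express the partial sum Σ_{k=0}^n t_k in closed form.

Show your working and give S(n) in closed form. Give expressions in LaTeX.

Compute t_(k+1)/t_k: get (5*k**4 + 42*k**3 + 130*k**2 + 169*k + 82)/(5*k**4 + 22*k**3 + 34*k**2 + 15*k + 6).
Gosper form: A/B · C(k+1)/C(k) with A=1, B=1, C=k**4 + 22*k**3/5 + 34*k**2/5 + 3*k + 6/5.
Set up (1)·f(k+1) − (1)·f(k) − (k**4 + 22*k**3/5 + 34*k**2/5 + 3*k + 6/5) = 0.
deg f ≤ 5 (via 0,0,4).
Solve for f: f(k) = k*(k**4 + 3*k**3 + 2*k**2 - 4*k + 4)/5 (degree 5 ≤ 5).
Get s_k = R·t_k = k*(k**4 + 3*k**3 + 2*k**2 - 4*k + 4) with R(k) = B(k−1)f(k)/C(k) = k*(k**4 + 3*k**3 + 2*k**2 - 4*k + 4)/(5*k**4 + 22*k**3 + 34*k**2 + 15*k + 6).
Check: Δs_k = 5*k**4 + 22*k**3 + 34*k**2 + 15*k + 6. ✓
Evaluate: s_(n+1) = n**5 + 8*n**4 + 24*n**3 + 30*n**2 + 19*n + 6; subtract s_(0) = 0 ⇒ S(n) = n**5 + 8*n**4 + 24*n**3 + 30*n**2 + 19*n + 6.

S(n) = n^{5} + 8 n^{4} + 24 n^{3} + 30 n^{2} + 19 n + 6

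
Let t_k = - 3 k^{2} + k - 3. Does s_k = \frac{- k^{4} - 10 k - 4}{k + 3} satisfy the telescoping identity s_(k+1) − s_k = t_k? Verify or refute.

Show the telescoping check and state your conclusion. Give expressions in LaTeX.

s_(k+1) = (-10*k - (k + 1)**4 - 14)/(k + 4)
s_(k+1) − s_k = (-3*k**4 - 18*k**3 - 22*k**2 - 13*k - 29)/(k**2 + 7*k + 12)
(s_(k+1) − s_k) − t_k = (2*k**3 + 10*k**2 - 4*k + 7)/(k**2 + 7*k + 12)

Invalid: residual \frac{2 k^{3} + 10 k^{2} - 4 k + 7}{k^{2} + 7 k + 12} ≠ 0.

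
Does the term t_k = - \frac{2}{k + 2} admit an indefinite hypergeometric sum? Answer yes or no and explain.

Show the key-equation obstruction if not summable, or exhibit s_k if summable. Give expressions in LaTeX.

Ratio r(k) = (k + 2)/(k + 3).
A = k + 2, B = k + 3, C = 1.
Need (k + 2)·f(k+1) − (k + 2)·f(k) = 1.
deg f ≤ 0 (via 1,1,0).
Put f(k) = c0: A·f(k+1) − B(k−1)·f(k) − C = -1; need -1 = 0 — inconsistent ⇒ no f, not summable.

No — t_k has no hypergeometric antidifference.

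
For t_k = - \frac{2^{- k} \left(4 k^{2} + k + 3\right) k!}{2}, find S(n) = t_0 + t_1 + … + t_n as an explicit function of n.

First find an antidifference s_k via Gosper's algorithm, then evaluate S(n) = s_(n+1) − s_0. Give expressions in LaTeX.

S(n) = 2^{- n - 1} \left(2^{n + 1} - 4 n^{2} n! - 9 n n! - 5 n!\right)

r(k) = (k + 1)*(k + 4*(k + 1)**2 + 4)/(2*(4*k**2 + k + 3)) after simplifying.
Gosper form: A/B · C(k+1)/C(k) with A=k/2 + 1/2, B=1, C=k**2 + k/4 + 3/4.
Set up (k/2 + 1/2)·f(k+1) − (1)·f(k) − (k**2 + k/4 + 3/4) = 0.
deg f ≤ 1 (via 1,0,2).
Coefficient equations give f(k) = (4*k + 1)/2.
So s_k = (B(k−1)f/C)·t_k = (2*(4*k + 1)/(4*k**2 + k + 3))·t_k = -(4*k + 1)*factorial(k)/2**k.
Verify: -(4*k**2 + k + 3)*factorial(k)/(2*2**k) matches t_k.
Evaluate: s_(n+1) = -2**(-n - 1)*(4*n + 5)*factorial(n + 1); subtract s_(0) = -1 ⇒ S(n) = 2**(-n - 1)*(2**(n + 1) - 4*n**2*factorial(n) - 9*n*factorial(n) - 5*factorial(n)).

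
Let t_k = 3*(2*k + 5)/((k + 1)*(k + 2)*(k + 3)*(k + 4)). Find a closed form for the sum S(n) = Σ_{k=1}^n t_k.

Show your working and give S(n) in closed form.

S(n) = 3*n*(n + 6)/(8*(n**2 + 6*n + 8))

Step 1: r(k) = (k + 1)*(2*k + 7)/((k + 5)*(2*k + 5)).
Normal form (A,B,C) = (k + 1, k + 5, k + 5/2).
Set up (k + 1)·f(k+1) − (k + 4)·f(k) − (k + 5/2) = 0.
Degrees (1,1,1) ⇒ d ≤ 3.
A polynomial solution: f(k) = k*(k + 2)*(k + 4)/6.
R(k) = B(k−1)·f(k)/C(k) = k*(k + 2)*(k + 4)**2/(3*(2*k + 5)); s_k = R·t_k = k*(k + 4)/(k**2 + 4*k + 3).
Verify: 3*(2*k + 5)/(k**4 + 10*k**3 + 35*k**2 + 50*k + 24) matches t_k.
Evaluate: s_(n+1) = (n**2 + 6*n + 5)/(n**2 + 6*n + 8); subtract s_(1) = 5/8 ⇒ S(n) = 3*n*(n + 6)/(8*(n**2 + 6*n + 8)).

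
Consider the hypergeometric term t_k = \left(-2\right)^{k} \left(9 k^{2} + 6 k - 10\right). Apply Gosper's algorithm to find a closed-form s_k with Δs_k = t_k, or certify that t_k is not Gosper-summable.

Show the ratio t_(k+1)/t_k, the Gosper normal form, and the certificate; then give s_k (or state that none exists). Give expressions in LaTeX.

Compute t_(k+1)/t_k: get 2*(-6*k - 9*(k + 1)**2 + 4)/(9*k**2 + 6*k - 10).
Take A(k)=-2, B(k)=1, C(k)=k**2 + 2*k/3 - 10/9.
Key eq: (-2)·f(k+1) = (1)·f(k) + (k**2 + 2*k/3 - 10/9).
d = 2 from the (0,0,2) case.
Match coefficients ⇒ f(k) = -(3*k**2 - 2*k - 4)/9.
So s_k = (B(k−1)f/C)·t_k = (-(3*k**2 - 2*k - 4)/(9*k**2 + 6*k - 10))·t_k = (-2)**k*(-3*k**2 + 2*k + 4).
Verify: (-2)**k*(9*k**2 + 6*k - 10) matches t_k.

s_k = \left(-2\right)^{k} \left(- 3 k^{2} + 2 k + 4\right)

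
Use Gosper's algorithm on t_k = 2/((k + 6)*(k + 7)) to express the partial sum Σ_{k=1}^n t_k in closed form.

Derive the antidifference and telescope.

Compute t_(k+1)/t_k: get (k + 6)/(k + 8).
Normal form (A,B,C) = (k + 6, k + 8, 1).
Need (k + 6)·f(k+1) − (k + 7)·f(k) = 1.
From deg A=1, deg B=1, deg C=0: d=1.
Match coefficients ⇒ f(k) = k/6.
Get s_k = R·t_k = k/(3*(k + 6)) with R(k) = B(k−1)f(k)/C(k) = k*(k + 7)/6.
Check: Δs_k = 2/(k**2 + 13*k + 42). ✓
Telescope: S(n) = s_(n+1) − s_(1) = (n + 1)/(3*(n + 7)) − (1/21) = 2*n/(7*(n + 7)).

S(n) = 2*n/(7*(n + 7))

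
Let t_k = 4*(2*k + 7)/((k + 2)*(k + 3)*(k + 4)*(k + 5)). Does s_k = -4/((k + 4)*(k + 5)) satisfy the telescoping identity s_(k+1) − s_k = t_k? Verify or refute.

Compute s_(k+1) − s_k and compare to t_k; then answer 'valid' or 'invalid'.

s_(k+1) = -4/((k + 5)*(k + 6))
s_(k+1) − s_k = 8/(k**3 + 15*k**2 + 74*k + 120)
(s_(k+1) − s_k) − t_k = 12*(-3*k - 10)/(k**5 + 20*k**4 + 155*k**3 + 580*k**2 + 1044*k + 720)

Invalid: residual 12*(-3*k - 10)/(k**5 + 20*k**4 + 155*k**3 + 580*k**2 + 1044*k + 720) ≠ 0.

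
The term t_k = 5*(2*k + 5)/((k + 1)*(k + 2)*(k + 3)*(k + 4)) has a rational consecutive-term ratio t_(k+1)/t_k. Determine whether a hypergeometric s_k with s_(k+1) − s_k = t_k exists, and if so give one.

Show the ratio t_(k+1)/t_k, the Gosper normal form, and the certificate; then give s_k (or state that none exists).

s_k = 5*k*(k + 4)/(3*(k**2 + 4*k + 3))

r(k) = (k + 1)*(2*k + 7)/((k + 5)*(2*k + 5)) after simplifying.
Take A(k)=k + 1, B(k)=k + 5, C(k)=k + 5/2.
Set up (k + 1)·f(k+1) − (k + 4)·f(k) − (k + 5/2) = 0.
d = 3 from the (1,1,1) case.
Match coefficients ⇒ f(k) = k*(k + 2)*(k + 4)/6.
Then R = B(k−1)f/C = k*(k + 2)*(k + 4)**2/(3*(2*k + 5)), so s_k = R(k)·t_k = 5*k*(k + 4)/(3*(k**2 + 4*k + 3)).
Verify: 5*(2*k + 5)/(k**4 + 10*k**3 + 35*k**2 + 50*k + 24) matches t_k.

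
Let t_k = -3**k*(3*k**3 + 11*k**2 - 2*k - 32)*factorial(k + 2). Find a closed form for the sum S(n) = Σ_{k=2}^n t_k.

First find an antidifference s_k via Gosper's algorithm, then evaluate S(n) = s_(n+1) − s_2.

Ratio r(k) = 3*(3*k**4 + 29*k**3 + 89*k**2 + 67*k - 60)/(3*k**3 + 11*k**2 - 2*k - 32).
Factor: A=3*k + 9; B=1; C=k**3 + 11*k**2/3 - 2*k/3 - 32/3.
Need (3*k + 9)·f(k+1) − (1)·f(k) = k**3 + 11*k**2/3 - 2*k/3 - 32/3.
From deg A=1, deg B=0, deg C=3: d=2.
Match coefficients ⇒ f(k) = (k**2 - k - 4)/3.
R(k) = B(k−1)·f(k)/C(k) = (k**2 - k - 4)/(3*k**3 + 11*k**2 - 2*k - 32); s_k = R·t_k = 3**k*(-k**2 + k + 4)*factorial(k + 2).
s_(k+1) − s_k = -3**k*(3*k**3 + 11*k**2 - 2*k - 32)*factorial(k + 2) = t_k.
Telescope: S(n) = s_(n+1) − s_(2) = -3**(n + 1)*(n**2 + n - 4)*factorial(n + 3) − (432) = -3*3**n*n**2*factorial(n + 3) - 3*3**n*n*factorial(n + 3) + 12*3**n*factorial(n + 3) - 432.

S(n) = -3*3**n*n**2*factorial(n + 3) - 3*3**n*n*factorial(n + 3) + 12*3**n*factorial(n + 3) - 432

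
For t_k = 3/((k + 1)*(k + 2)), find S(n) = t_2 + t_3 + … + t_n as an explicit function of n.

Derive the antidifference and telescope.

Compute t_(k+1)/t_k: get (k + 1)/(k + 3).
A = k + 1, B = k + 3, C = 1.
Need (k + 1)·f(k+1) − (k + 2)·f(k) = 1.
d = 1 from the (1,1,0) case.
Solve for f: f(k) = k (degree 1 ≤ 1).
Then R = B(k−1)f/C = k*(k + 2), so s_k = R(k)·t_k = 3*k/(k + 1).
Δs = 3/(k**2 + 3*k + 2), as required.
s_(n+1) = 3*(n + 1)/(n + 2) and s_(2) = 2, so S(n) = (n - 1)/(n + 2).

S(n) = (n - 1)/(n + 2)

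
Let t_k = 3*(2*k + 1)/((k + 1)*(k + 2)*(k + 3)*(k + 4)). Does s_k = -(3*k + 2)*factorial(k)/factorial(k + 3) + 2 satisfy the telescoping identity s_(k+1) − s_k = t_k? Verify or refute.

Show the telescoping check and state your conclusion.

Valid — Δs_k = t_k.

s_(k+1) = (2*k**3 + 18*k**2 + 49*k + 43)/((k + 2)*(k + 3)*(k + 4))
s_(k+1) − s_k = 3*(2*k + 1)/((k + 1)*(k + 2)*(k + 3)*(k + 4))
(s_(k+1) − s_k) − t_k = 0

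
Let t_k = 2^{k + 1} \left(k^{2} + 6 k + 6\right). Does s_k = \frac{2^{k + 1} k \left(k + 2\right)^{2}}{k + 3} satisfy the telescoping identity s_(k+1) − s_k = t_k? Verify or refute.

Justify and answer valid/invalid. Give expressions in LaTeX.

s_(k+1) = 2**(k + 2)*(k + 1)*(k + 3)**2/(k + 4)
s_(k+1) − s_k = 2**(k + 1)*(-k*(k + 2)**2*(k + 4) + 2*(k + 1)*(k + 3)**3)/((k + 3)*(k + 4))
(s_(k+1) − s_k) − t_k = 2**(k + 1)*(-k**3 - 8*k**2 - 22*k - 18)/(k**2 + 7*k + 12)

Invalid: residual \frac{2^{k + 1} \left(- k^{3} - 8 k^{2} - 22 k - 18\right)}{k^{2} + 7 k + 12} ≠ 0.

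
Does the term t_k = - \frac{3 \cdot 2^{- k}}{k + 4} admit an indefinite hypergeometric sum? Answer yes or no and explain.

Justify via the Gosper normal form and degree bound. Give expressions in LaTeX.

r(k) = (k + 4)/(2*(k + 5)) after simplifying.
Take A(k)=k/2 + 2, B(k)=k + 5, C(k)=1.
Set up (k/2 + 2)·f(k+1) − (k + 4)·f(k) − (1) = 0.
Bound: deg f ≤ -1.
d = -1 < 0 ⇒ no nonzero polynomial f; not summable.

No — negative degree bound, so no certificate f.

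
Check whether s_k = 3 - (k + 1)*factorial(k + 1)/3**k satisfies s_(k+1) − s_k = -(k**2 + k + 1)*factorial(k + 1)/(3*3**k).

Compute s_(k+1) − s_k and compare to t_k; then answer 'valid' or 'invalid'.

valid; difference matches t_k

s_(k+1) = -3**(-k - 1)*(k + 2)*factorial(k + 2) + 3
s_(k+1) − s_k = -(k**2 + k + 1)*factorial(k + 1)/(3*3**k)
(s_(k+1) − s_k) − t_k = 0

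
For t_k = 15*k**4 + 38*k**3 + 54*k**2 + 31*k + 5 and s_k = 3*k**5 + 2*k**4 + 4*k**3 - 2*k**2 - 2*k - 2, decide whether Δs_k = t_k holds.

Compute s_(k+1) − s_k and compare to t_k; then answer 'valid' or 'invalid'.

valid; difference matches t_k

s_(k+1) = 3*k**5 + 17*k**4 + 42*k**3 + 52*k**2 + 29*k + 3
s_(k+1) − s_k = 15*k**4 + 38*k**3 + 54*k**2 + 31*k + 5
(s_(k+1) − s_k) − t_k = 0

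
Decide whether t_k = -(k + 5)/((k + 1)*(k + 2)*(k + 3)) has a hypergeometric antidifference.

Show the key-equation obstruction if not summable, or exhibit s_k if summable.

Yes. s_k = k*(-3*k - 7)/(2*(k + 1)*(k + 2)).

The ratio is (k + 1)*(k + 6)/((k + 4)*(k + 5)).
Gosper form: A/B · C(k+1)/C(k) with A=k + 1, B=k + 4, C=k + 5.
Set up (k + 1)·f(k+1) − (k + 3)·f(k) − (k + 5) = 0.
Degrees (1,1,1) ⇒ d ≤ 2.
Solving with deg f ≤ 2: f(k) = k*(3*k + 7)/2.
R(k) = B(k−1)·f(k)/C(k) = k*(k + 3)*(3*k + 7)/(2*(k + 5)); s_k = R·t_k = k*(-3*k - 7)/(2*(k + 1)*(k + 2)).
Verify: (-k - 5)/(k**3 + 6*k**2 + 11*k + 6) matches t_k.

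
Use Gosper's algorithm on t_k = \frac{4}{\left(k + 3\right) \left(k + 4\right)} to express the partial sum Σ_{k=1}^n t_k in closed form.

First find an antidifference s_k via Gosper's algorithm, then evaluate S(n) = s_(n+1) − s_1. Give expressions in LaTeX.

Compute t_(k+1)/t_k: get (k + 3)/(k + 5).
Factor: A=k + 3; B=k + 5; C=1.
Solve (k + 3)·f(k+1) − (k + 4)·f(k) = 1.
From deg A=1, deg B=1, deg C=0: d=1.
Solving with deg f ≤ 1: f(k) = k/3.
Certificate R = B(k−1)f/C = k*(k + 4)/3 gives s_k = 4*k/(3*(k + 3)).
Δs = 4/(k**2 + 7*k + 12), as required.
s_(n+1) = 4*(n + 1)/(3*(n + 4)) and s_(1) = 1/3, so S(n) = n/(n + 4).

S(n) = \frac{n}{n + 4}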